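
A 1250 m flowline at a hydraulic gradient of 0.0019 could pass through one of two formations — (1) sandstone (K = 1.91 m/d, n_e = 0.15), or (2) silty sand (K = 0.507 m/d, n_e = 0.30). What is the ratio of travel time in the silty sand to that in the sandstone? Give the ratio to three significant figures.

7.53

Unit 1 (sandstone): v = 1.91×0.0019/0.15 = 0.02419 m/d, t = 1250/0.02419 = 51670 d
Unit 2 (silty sand): v = 0.507×0.0019/0.30 = 0.003211 m/d, t = 1250/0.003211 = 389300 d
t(silty sand) / t(sandstone) = 389300/51670 = 7.53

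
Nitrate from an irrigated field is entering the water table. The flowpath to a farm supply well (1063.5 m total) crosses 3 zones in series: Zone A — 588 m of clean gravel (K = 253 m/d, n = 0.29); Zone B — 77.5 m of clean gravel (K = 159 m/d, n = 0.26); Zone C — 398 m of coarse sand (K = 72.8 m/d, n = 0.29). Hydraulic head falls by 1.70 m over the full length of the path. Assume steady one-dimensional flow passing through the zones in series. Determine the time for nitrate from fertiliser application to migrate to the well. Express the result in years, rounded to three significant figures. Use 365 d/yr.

4.08 years

Steady 1-D flow in series ⇒ the Darcy flux q is identical in every zone and the zone head losses add (resistances L/K in series).
Σ(L/K) = 588/253 + 77.5/159 + 398/72.8 = 2.324 + 0.4874 + 5.467 = 8.279 d
q = ΔH / Σ(L/K) = 1.70 / 8.279 = 0.2053 m/d (same in every zone)
Zone A: v = q/n = 0.2053/0.29 = 0.7081 m/d → t_A = 588/0.7081 = 830.4 d
Zone B: v = q/n = 0.2053/0.26 = 0.7898 m/d → t_B = 77.5/0.7898 = 98.13 d
Zone C: v = q/n = 0.2053/0.29 = 0.7081 m/d → t_C = 398/0.7081 = 562.1 d
Total t = 830.4 + 98.13 + 562.1 = 1491 d
   = 1491 / 365 = 4.08 yr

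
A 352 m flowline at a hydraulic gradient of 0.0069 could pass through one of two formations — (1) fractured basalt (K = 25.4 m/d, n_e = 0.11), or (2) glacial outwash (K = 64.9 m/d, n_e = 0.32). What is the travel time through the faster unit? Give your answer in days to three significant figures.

Unit 1 (fractured basalt): v = 25.4×0.0069/0.11 = 1.593 m/d, t = 352/1.593 = 220.9 d
Unit 2 (glacial outwash): v = 64.9×0.0069/0.32 = 1.399 m/d, t = 352/1.399 = 251.5 d
Faster unit: t = 221 d

221 days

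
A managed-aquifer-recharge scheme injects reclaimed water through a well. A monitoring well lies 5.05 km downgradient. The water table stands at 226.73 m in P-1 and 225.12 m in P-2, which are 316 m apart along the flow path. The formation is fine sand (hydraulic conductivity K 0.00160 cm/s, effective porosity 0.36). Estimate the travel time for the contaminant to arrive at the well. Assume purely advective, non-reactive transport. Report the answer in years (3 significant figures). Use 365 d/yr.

Hydraulic gradient i = (226.73 − 225.12) / 316 = 1.61 / 316 = 0.005095
K = 0.00160 cm/s × 864 = 1.382 m/d
q = Ki = 1.382 × 0.005095 = 0.007043 m/d
v_s = q/n_e = 0.007043/0.36 = 0.01956 m/d
L = 5.05 km = 5050 m
t = L / v = 5050 / 0.01956 = 258100 d
   = 258100 / 365 = 707 yr

707 years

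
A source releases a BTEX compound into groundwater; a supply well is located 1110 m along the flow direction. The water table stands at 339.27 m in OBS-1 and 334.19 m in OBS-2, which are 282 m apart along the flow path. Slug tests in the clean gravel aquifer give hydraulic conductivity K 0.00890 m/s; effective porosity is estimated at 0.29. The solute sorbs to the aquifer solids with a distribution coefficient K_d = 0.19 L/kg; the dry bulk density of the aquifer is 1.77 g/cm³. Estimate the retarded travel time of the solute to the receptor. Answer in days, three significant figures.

50.2 days

Hydraulic gradient i = (339.27 − 334.19) / 282 = 5.08 / 282 = 0.01801
K = 0.00890 m/s × 86400 s/d = 769.0 m/d
q = Ki = 769.0 × 0.01801 = 13.85 m/d
v_s = q/n_e = 13.85/0.29 = 47.77 m/d
Retardation R = 1 + ρ_b·K_d/n = 1 + 1.77×0.19/0.29 = 2.160
Contaminant velocity v_c = v/R = 47.77/2.160 = 22.12 m/d
t = L/v_c = 1110/22.12 = 50.19 d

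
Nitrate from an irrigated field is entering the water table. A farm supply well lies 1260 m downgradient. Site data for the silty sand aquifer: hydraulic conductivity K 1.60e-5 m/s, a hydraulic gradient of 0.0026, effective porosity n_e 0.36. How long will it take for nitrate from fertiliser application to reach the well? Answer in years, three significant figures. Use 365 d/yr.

346 years

K = 1.60e-5 m/s × 86400 s/d = 1.382 m/d
Darcy flux q = K·i = 1.382 × 0.0026 = 0.003594 m/d
Seepage velocity v = q / n = 0.003594 / 0.36 = 0.009984 m/d
t = L / v = 1260 / 0.009984 = 126200 d
   = 126200 / 365 = 346 yr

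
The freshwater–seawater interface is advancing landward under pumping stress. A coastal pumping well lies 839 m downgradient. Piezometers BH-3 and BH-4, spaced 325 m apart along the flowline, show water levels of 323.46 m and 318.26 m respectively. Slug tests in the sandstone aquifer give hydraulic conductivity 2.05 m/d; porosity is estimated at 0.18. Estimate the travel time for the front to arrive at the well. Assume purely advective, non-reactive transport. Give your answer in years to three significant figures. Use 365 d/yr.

12.6 years

Hydraulic gradient i = (323.46 − 318.26) / 325 = 5.20 / 325 = 0.01600
Specific discharge q = 2.05 × 0.01600 = 0.03280 m/d
v_s = q/n_e = 0.03280/0.18 = 0.1822 m/d
t = L / v = 839 / 0.1822 = 4604 d
   = 4604 / 365 = 12.6 yr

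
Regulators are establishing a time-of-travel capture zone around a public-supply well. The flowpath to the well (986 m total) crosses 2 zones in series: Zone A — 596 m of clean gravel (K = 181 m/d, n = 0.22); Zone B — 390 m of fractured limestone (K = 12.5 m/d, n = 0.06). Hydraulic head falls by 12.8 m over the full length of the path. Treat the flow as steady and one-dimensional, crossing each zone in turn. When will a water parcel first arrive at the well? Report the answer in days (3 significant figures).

416 days

Steady 1-D flow in series ⇒ the Darcy flux q is identical in every zone and the zone head losses add (resistances L/K in series).
Σ(L/K) = 596/181 + 390/12.5 = 3.293 + 31.20 = 34.49 d
q = ΔH / Σ(L/K) = 12.8 / 34.49 = 0.3711 m/d (same in every zone)
Zone A: v = q/n = 0.3711/0.22 = 1.687 m/d → t_A = 596/1.687 = 353.3 d
Zone B: v = q/n = 0.3711/0.06 = 6.185 m/d → t_B = 390/6.185 = 63.06 d
Total t = 353.3 + 63.06 = 416.4 d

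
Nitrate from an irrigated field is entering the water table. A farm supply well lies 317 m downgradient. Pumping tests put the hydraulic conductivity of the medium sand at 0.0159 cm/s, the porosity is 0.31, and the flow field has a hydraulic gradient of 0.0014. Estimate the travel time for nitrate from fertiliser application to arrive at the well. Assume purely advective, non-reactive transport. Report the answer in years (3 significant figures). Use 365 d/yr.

14.0 years

K = 0.0159 cm/s × 864 = 13.74 m/d
Darcy flux q = K·i = 13.74 × 0.0014 = 0.01923 m/d
v = Ki/n = 13.74·0.0014/0.31 = 0.06204 m/d
t = L / v = 317 / 0.06204 = 5110 d
   = 5110 / 365 = 14.0 yr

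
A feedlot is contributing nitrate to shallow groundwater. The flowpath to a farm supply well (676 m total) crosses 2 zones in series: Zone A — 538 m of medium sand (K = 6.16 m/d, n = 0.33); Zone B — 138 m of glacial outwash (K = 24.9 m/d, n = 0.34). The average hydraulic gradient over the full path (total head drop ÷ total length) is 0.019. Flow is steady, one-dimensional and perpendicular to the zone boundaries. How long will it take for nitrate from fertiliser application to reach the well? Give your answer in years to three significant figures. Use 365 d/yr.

4.45 years

Steady 1-D flow in series ⇒ the Darcy flux q is identical in every zone and the zone head losses add (resistances L/K in series).
Σ(L/K) = 538/6.16 + 138/24.9 = 87.34 + 5.542 = 92.88 d
K_eq = L_total / Σ(L/K) = 676 / 92.88 = 7.278 m/d
q = K_eq · i = 7.278 × 0.019 = 0.1383 m/d (same in every zone)
Zone A: v = q/n = 0.1383/0.33 = 0.4190 m/d → t_A = 538/0.4190 = 1284 d
Zone B: v = q/n = 0.1383/0.34 = 0.4067 m/d → t_B = 138/0.4067 = 339.3 d
Total t = 1284 + 339.3 = 1623 d
   = 1623 / 365 = 4.45 yr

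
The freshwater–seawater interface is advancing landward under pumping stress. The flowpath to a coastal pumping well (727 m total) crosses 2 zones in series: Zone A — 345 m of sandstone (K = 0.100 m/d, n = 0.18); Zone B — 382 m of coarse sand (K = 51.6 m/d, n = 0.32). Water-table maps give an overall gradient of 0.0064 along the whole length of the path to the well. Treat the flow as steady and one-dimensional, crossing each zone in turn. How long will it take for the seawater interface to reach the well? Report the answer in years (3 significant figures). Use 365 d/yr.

375 years

Steady 1-D flow in series ⇒ the Darcy flux q is identical in every zone and the zone head losses add (resistances L/K in series).
Σ(L/K) = 345/0.100 + 382/51.6 = 3450 + 7.403 = 3457 d
K_eq = L_total / Σ(L/K) = 727 / 3457 = 0.2103 m/d
q = K_eq · i = 0.2103 × 0.0064 = 0.001346 m/d (same in every zone)
Zone A: v = q/n = 0.001346/0.18 = 0.007476 m/d → t_A = 345/0.007476 = 46150 d
Zone B: v = q/n = 0.001346/0.32 = 0.004205 m/d → t_B = 382/0.004205 = 90830 d
Total t = 46150 + 90830 = 137000 d
   = 137000 / 365 = 375 yr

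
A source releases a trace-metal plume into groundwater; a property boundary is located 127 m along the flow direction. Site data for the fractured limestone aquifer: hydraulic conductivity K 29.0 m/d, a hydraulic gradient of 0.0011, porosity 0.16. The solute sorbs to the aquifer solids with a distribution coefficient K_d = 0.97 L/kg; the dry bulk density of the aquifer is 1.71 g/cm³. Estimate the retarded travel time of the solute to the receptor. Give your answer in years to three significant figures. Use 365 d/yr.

19.8 years

Darcy flux q = K·i = 29.0 × 0.0011 = 0.03190 m/d
v = Ki/n = 29.0·0.0011/0.16 = 0.1994 m/d
Retardation R = 1 + ρ_b·K_d/n = 1 + 1.71×0.97/0.16 = 11.37
Contaminant velocity v_c = v/R = 0.1994/11.37 = 0.01754 m/d
t = L/v_c = 127/0.01754 = 7241 d
   = 7241/365 = 19.8 yr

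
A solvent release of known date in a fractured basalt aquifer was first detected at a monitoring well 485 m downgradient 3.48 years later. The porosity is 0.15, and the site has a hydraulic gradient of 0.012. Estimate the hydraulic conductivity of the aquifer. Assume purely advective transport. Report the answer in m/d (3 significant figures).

t = 3.48 years = 1270 d
v = L / t = 485 / 1270 = 0.3818 m/d
K = v · n / i = 0.3818 × 0.15 / 0.012 = 4.77 m/d

4.77 m/d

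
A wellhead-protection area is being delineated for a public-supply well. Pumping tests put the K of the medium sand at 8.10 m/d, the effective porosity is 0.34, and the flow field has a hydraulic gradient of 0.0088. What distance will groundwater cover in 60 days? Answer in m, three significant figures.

12.6 m

q = Ki = 8.10 × 0.0088 = 0.07128 m/d
Seepage velocity v = q / n = 0.07128 / 0.34 = 0.2096 m/d
L = v × T = 0.2096 × 60 = 12.58 m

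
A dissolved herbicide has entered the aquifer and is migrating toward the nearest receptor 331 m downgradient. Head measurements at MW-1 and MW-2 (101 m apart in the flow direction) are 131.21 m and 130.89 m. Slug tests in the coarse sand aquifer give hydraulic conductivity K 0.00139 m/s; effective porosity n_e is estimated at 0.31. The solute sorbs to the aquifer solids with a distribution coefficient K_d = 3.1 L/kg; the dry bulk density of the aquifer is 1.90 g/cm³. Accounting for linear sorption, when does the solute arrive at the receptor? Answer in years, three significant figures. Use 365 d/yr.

Hydraulic gradient i = (131.21 − 130.89) / 101 = 0.32 / 101 = 0.003168
K = 0.00139 m/s × 86400 s/d = 120.1 m/d
Darcy flux q = K·i = 120.1 × 0.003168 = 0.3805 m/d
Average linear velocity = 0.3805 / 0.31 = 1.227 m/d
Retardation R = 1 + ρ_b·K_d/n = 1 + 1.90×3.1/0.31 = 20.00
Contaminant velocity v_c = v/R = 1.227/20.00 = 0.06137 m/d
t = L/v_c = 331/0.06137 = 5393 d
   = 5393/365 = 14.8 yr

14.8 years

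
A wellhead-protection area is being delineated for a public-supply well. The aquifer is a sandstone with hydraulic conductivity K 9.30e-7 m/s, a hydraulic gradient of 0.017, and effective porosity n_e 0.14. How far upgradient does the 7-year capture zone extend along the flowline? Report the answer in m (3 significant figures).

24.9 m

K = 9.30e-7 m/s × 86400 s/d = 0.08035 m/d
q = Ki = 0.08035 × 0.017 = 0.001366 m/d
Average linear velocity = 0.001366 / 0.14 = 0.009757 m/d
T = 7 yr × 365 = 2555 d
L = v × T = 0.009757 × 2555 = 24.93 m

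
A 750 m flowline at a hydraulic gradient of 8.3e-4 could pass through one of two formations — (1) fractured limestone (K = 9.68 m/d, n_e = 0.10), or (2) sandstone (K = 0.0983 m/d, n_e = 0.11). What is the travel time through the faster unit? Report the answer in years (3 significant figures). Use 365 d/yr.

Unit 1 (fractured limestone): v = 9.68×8.3e-4/0.10 = 0.08034 m/d, t = 750/0.08034 = 9335 d
Unit 2 (sandstone): v = 0.0983×8.3e-4/0.11 = 7.417e-4 m/d, t = 750/7.417e-4 = 1.011e6 d
Faster: 9335 d / 365 = 25.6 yr

25.6 years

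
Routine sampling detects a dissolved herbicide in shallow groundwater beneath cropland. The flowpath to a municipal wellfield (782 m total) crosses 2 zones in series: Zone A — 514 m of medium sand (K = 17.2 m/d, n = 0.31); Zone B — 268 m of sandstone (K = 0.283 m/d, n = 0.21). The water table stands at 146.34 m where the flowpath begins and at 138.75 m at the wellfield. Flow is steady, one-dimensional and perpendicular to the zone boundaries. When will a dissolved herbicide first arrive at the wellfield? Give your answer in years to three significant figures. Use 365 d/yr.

76.0 years

Total head drop ΔH = 146.34 − 138.75 = 7.59 m
Continuity: the same q passes through each zone, so ΔH = q·Σ(L_j/K_j) — the zones act as resistances in series.
Σ(L/K) = 514/17.2 + 268/0.283 = 29.88 + 947.0 = 976.9 d
q = ΔH / Σ(L/K) = 7.59 / 976.9 = 0.007770 m/d (same in every zone)
Zone A: v = q/n = 0.007770/0.31 = 0.02506 m/d → t_A = 514/0.02506 = 20510 d
Zone B: v = q/n = 0.007770/0.21 = 0.03700 m/d → t_B = 268/0.03700 = 7244 d
Total t = 20510 + 7244 = 27750 d
   = 27750 / 365 = 76.0 yr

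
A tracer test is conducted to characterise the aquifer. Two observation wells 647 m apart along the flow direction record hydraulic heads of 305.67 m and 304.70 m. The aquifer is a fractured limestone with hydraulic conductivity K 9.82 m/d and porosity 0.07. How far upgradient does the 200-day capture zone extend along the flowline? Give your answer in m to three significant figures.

42.1 m

Hydraulic gradient i = (305.67 − 304.70) / 647 = 0.97 / 647 = 0.001499
Darcy flux q = K·i = 9.82 × 0.001499 = 0.01472 m/d
v_s = q/n_e = 0.01472/0.07 = 0.2103 m/d
L = v × T = 0.2103 × 200 = 42.06 m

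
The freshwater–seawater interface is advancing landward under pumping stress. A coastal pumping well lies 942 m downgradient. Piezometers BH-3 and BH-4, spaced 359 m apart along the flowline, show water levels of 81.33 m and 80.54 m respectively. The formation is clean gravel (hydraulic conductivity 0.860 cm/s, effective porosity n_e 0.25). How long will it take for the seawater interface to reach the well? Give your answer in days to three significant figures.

Hydraulic gradient i = (81.33 − 80.54) / 359 = 0.79 / 359 = 0.002201
K = 0.860 cm/s × 864 = 743.0 m/d
q = Ki = 743.0 × 0.002201 = 1.635 m/d
v = Ki/n = 743.0·0.002201/0.25 = 6.540 m/d
t = L / v = 942 / 6.540 = 144.0 d

144 days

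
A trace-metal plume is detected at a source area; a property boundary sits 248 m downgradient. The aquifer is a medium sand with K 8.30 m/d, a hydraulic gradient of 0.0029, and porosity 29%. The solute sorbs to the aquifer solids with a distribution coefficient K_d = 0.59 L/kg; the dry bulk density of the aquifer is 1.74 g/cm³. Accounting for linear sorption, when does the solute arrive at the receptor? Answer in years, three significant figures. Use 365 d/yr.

37.2 years

Specific discharge q = 8.30 × 0.0029 = 0.02407 m/d
Average linear velocity = 0.02407 / 0.29 = 0.08300 m/d
Retardation R = 1 + ρ_b·K_d/n = 1 + 1.74×0.59/0.29 = 4.540
Contaminant velocity v_c = v/R = 0.08300/4.540 = 0.01828 m/d
t = L/v_c = 248/0.01828 = 13570 d
   = 13570/365 = 37.2 yr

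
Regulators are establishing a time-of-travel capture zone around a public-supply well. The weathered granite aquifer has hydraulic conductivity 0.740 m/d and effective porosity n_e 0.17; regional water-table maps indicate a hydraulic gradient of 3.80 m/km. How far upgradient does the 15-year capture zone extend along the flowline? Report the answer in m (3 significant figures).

90.6 m

q = Ki = 0.740 × 0.0038 = 0.002812 m/d
Average linear velocity = 0.002812 / 0.17 = 0.01654 m/d
T = 15 yr × 365 = 5475 d
L = v × T = 0.01654 × 5475 = 90.56 m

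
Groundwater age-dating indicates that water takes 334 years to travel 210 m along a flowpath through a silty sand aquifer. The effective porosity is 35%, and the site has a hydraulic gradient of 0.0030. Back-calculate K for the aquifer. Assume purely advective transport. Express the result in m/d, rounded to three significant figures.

0.201 m/d

t = 334 years = 121900 d
v = L / t = 210 / 121900 = 0.001723 m/d
K = v · n / i = 0.001723 × 0.35 / 0.0030 = 0.201 m/d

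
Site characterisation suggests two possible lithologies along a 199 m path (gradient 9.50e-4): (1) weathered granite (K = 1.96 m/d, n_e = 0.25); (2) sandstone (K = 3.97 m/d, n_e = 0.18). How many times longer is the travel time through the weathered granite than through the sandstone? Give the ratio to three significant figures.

Unit 1 (weathered granite): v = 1.96×9.5e-4/0.25 = 0.007448 m/d, t = 199/0.007448 = 26720 d
Unit 2 (sandstone): v = 3.97×9.5e-4/0.18 = 0.02095 m/d, t = 199/0.02095 = 9498 d
t(weathered granite) / t(sandstone) = 26720/9498 = 2.81

2.81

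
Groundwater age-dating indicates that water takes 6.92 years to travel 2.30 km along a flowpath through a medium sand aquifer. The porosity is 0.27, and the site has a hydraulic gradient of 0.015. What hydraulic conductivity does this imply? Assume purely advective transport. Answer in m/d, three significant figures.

t = 6.92 years = 2526 d
L = 2.30 km = 2300 m
v = L / t = 2300 / 2526 = 0.9106 m/d
K = v · n / i = 0.9106 × 0.27 / 0.015 = 16.4 m/d

16.4 m/d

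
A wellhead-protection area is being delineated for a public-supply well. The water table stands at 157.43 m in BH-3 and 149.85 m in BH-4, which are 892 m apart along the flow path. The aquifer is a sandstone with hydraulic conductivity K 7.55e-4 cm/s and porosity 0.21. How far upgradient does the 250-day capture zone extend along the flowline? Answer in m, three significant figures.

Hydraulic gradient i = (157.43 − 149.85) / 892 = 7.58 / 892 = 0.008498
K = 7.55e-4 cm/s × 864 = 0.6523 m/d
q = Ki = 0.6523 × 0.008498 = 0.005543 m/d
v = Ki/n = 0.6523·0.008498/0.21 = 0.02640 m/d
L = v × T = 0.02640 × 250 = 6.599 m

6.60 m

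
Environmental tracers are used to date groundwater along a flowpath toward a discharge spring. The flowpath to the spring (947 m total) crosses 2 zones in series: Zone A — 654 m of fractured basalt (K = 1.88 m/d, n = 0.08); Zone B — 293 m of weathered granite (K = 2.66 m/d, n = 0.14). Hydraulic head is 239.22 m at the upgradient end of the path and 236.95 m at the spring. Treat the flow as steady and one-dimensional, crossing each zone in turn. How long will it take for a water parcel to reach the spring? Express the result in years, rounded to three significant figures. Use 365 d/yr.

Total head drop ΔH = 239.22 − 236.95 = 2.27 m
Continuity: the same q passes through each zone, so ΔH = q·Σ(L_j/K_j) — the zones act as resistances in series.
Σ(L/K) = 654/1.88 + 293/2.66 = 347.9 + 110.2 = 458.0 d
q = ΔH / Σ(L/K) = 2.27 / 458.0 = 0.004956 m/d (same in every zone)
Zone A: v = q/n = 0.004956/0.08 = 0.06195 m/d → t_A = 654/0.06195 = 10560 d
Zone B: v = q/n = 0.004956/0.14 = 0.03540 m/d → t_B = 293/0.03540 = 8277 d
Total t = 10560 + 8277 = 18830 d
   = 18830 / 365 = 51.6 yr

51.6 years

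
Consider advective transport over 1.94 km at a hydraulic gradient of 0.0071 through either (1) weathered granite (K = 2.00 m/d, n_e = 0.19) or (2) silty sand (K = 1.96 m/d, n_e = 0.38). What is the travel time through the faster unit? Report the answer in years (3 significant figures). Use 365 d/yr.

Unit 1 (weathered granite): v = 2.00×0.0071/0.19 = 0.07474 m/d, t = 1940/0.07474 = 25960 d
Unit 2 (silty sand): v = 1.96×0.0071/0.38 = 0.03662 m/d, t = 1940/0.03662 = 52970 d
Faster: 25960 d / 365 = 71.1 yr

71.1 years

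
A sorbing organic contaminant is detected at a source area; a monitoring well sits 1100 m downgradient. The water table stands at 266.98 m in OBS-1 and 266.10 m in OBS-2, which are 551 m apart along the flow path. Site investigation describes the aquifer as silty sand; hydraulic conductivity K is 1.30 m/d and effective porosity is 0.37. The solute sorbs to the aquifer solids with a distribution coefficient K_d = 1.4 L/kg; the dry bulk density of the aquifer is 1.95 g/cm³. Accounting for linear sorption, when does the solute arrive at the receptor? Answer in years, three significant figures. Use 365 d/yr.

Hydraulic gradient i = (266.98 − 266.10) / 551 = 0.88 / 551 = 0.001597
Specific discharge q = 1.30 × 0.001597 = 0.002076 m/d
v_s = q/n_e = 0.002076/0.37 = 0.005611 m/d
Retardation R = 1 + ρ_b·K_d/n = 1 + 1.95×1.4/0.37 = 8.378
Contaminant velocity v_c = v/R = 0.005611/8.378 = 6.698e-4 m/d
t = L/v_c = 1100/6.698e-4 = 1.642e6 d
   = 1.642e6/365 = 4500 yr

4500 years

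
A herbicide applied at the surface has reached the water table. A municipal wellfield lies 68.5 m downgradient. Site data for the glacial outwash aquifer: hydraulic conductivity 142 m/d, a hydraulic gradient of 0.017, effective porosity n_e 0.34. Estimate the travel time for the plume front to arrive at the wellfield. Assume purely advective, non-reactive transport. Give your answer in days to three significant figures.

Darcy flux q = K·i = 142 × 0.017 = 2.414 m/d
v = Ki/n = 142·0.017/0.34 = 7.100 m/d
t = L / v = 68.5 / 7.100 = 9.648 d

9.65 days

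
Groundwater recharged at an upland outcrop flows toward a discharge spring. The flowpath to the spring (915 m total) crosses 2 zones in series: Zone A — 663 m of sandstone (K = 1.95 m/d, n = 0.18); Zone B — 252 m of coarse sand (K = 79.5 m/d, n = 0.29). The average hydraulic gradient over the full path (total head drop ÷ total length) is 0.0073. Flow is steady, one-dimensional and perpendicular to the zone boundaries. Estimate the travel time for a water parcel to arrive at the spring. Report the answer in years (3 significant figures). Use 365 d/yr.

Steady 1-D flow in series ⇒ the Darcy flux q is identical in every zone and the zone head losses add (resistances L/K in series).
Σ(L/K) = 663/1.95 + 252/79.5 = 340.0 + 3.170 = 343.2 d
K_eq = L_total / Σ(L/K) = 915 / 343.2 = 2.666 m/d
q = K_eq · i = 2.666 × 0.0073 = 0.01946 m/d (same in every zone)
Zone A: v = q/n = 0.01946/0.18 = 0.1081 m/d → t_A = 663/0.1081 = 6131 d
Zone B: v = q/n = 0.01946/0.29 = 0.06712 m/d → t_B = 252/0.06712 = 3755 d
Total t = 6131 + 3755 = 9886 d
   = 9886 / 365 = 27.1 yr

27.1 years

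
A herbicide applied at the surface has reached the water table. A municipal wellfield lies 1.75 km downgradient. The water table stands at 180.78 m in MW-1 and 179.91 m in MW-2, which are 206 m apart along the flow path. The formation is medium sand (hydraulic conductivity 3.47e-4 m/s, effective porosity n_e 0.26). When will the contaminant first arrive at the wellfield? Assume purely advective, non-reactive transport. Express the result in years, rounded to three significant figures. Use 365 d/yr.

9.85 years

Hydraulic gradient i = (180.78 − 179.91) / 206 = 0.87 / 206 = 0.004223
K = 3.47e-4 m/s × 86400 s/d = 29.98 m/d
q = Ki = 29.98 × 0.004223 = 0.1266 m/d
Seepage velocity v = q / n = 0.1266 / 0.26 = 0.4870 m/d
L = 1.75 km = 1750 m
t = L / v = 1750 / 0.4870 = 3593 d
   = 3593 / 365 = 9.85 yr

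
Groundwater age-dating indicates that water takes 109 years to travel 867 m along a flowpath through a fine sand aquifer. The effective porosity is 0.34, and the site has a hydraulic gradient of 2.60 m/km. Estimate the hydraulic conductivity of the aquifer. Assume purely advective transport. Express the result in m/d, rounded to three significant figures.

2.85 m/d

t = 109 years = 39790 d
v = L / t = 867 / 39790 = 0.02179 m/d
K = v · n / i = 0.02179 × 0.34 / 0.0026 = 2.85 m/d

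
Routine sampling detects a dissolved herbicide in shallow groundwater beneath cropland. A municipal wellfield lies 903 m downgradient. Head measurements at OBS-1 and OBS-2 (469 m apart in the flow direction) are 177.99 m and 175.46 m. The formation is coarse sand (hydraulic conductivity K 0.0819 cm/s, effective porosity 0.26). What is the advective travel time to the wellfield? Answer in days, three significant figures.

Hydraulic gradient i = (177.99 − 175.46) / 469 = 2.53 / 469 = 0.005394
K = 0.0819 cm/s × 864 = 70.76 m/d
q = Ki = 70.76 × 0.005394 = 0.3817 m/d
v = Ki/n = 70.76·0.005394/0.26 = 1.468 m/d
t = L / v = 903 / 1.468 = 615.1 d

615 days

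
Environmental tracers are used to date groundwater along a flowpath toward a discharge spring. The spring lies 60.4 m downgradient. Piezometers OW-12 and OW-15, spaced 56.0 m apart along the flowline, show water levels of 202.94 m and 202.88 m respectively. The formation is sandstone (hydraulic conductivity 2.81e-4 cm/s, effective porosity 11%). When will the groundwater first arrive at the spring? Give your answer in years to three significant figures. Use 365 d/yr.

Hydraulic gradient i = (202.94 − 202.88) / 56.0 = 0.06 / 56.0 = 0.001071
K = 2.81e-4 cm/s × 864 = 0.2428 m/d
q = Ki = 0.2428 × 0.001071 = 2.601e-4 m/d
v = Ki/n = 0.2428·0.001071/0.11 = 0.002365 m/d
t = L / v = 60.4 / 0.002365 = 25540 d
   = 25540 / 365 = 70.0 yr

70.0 years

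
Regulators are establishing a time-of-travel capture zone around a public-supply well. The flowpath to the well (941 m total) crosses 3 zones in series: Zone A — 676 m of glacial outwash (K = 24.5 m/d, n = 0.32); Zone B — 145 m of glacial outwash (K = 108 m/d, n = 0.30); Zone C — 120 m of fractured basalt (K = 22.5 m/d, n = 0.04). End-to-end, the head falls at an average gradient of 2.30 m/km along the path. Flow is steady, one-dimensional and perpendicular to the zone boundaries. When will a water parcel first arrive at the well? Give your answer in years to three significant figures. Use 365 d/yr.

Continuity: the same q passes through each zone, so ΔH = q·Σ(L_j/K_j) — the zones act as resistances in series.
Σ(L/K) = 676/24.5 + 145/108 + 120/22.5 = 27.59 + 1.343 + 5.333 = 34.27 d
K_eq = L_total / Σ(L/K) = 941 / 34.27 = 27.46 m/d
q = K_eq · i = 27.46 × 0.0023 = 0.06316 m/d (same in every zone)
Zone A: v = q/n = 0.06316/0.32 = 0.1974 m/d → t_A = 676/0.1974 = 3425 d
Zone B: v = q/n = 0.06316/0.30 = 0.2105 m/d → t_B = 145/0.2105 = 688.7 d
Zone C: v = q/n = 0.06316/0.04 = 1.579 m/d → t_C = 120/1.579 = 76.00 d
Total t = 3425 + 688.7 + 76.00 = 4190 d
   = 4190 / 365 = 11.5 yr

11.5 years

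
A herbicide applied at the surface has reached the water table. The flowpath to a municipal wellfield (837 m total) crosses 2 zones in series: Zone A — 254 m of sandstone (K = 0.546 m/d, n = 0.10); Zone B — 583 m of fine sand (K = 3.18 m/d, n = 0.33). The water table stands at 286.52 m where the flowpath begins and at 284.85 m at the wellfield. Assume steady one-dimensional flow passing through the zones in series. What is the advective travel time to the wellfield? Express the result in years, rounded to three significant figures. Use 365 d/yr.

Total head drop ΔH = 286.52 − 284.85 = 1.67 m
Continuity: the same q passes through each zone, so ΔH = q·Σ(L_j/K_j) — the zones act as resistances in series.
Σ(L/K) = 254/0.546 + 583/3.18 = 465.2 + 183.3 = 648.5 d
q = ΔH / Σ(L/K) = 1.67 / 648.5 = 0.002575 m/d (same in every zone)
Zone A: v = q/n = 0.002575/0.10 = 0.02575 m/d → t_A = 254/0.02575 = 9864 d
Zone B: v = q/n = 0.002575/0.33 = 0.007803 m/d → t_B = 583/0.007803 = 74710 d
Total t = 9864 + 74710 = 84580 d
   = 84580 / 365 = 232 yr

232 years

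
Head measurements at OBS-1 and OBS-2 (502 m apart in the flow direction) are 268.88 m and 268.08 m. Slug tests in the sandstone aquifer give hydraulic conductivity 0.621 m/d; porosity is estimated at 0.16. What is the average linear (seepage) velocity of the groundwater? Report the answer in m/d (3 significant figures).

Hydraulic gradient i = (268.88 − 268.08) / 502 = 0.80 / 502 = 0.001594
q = Ki = 0.621 × 0.001594 = 9.896e-4 m/d
v = Ki/n = 0.621·0.001594/0.16 = 0.006185 m/d

0.00619 m/d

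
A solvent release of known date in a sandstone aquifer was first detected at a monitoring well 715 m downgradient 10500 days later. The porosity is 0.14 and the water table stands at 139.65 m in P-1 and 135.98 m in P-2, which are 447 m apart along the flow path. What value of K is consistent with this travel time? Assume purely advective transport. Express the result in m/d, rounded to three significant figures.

Hydraulic gradient i = (139.65 − 135.98) / 447 = 3.67 / 447 = 0.008210
v = L / t = 715 / 10500 = 0.06810 m/d
K = v · n / i = 0.06810 × 0.14 / 0.008210 = 1.16 m/d

1.16 m/d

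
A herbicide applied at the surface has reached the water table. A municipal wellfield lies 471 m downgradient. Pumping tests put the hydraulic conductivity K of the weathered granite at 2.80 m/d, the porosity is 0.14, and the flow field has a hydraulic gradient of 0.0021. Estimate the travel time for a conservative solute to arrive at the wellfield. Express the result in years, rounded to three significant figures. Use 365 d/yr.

q = Ki = 2.80 × 0.0021 = 0.005880 m/d
Average linear velocity = 0.005880 / 0.14 = 0.04200 m/d
t = L / v = 471 / 0.04200 = 11210 d
   = 11210 / 365 = 30.7 yr

30.7 years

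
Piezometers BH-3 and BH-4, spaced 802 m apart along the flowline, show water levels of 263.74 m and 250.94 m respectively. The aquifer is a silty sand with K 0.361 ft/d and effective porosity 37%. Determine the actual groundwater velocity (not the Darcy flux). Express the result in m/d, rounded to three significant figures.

Hydraulic gradient i = (263.74 − 250.94) / 802 = 12.80 / 802 = 0.01596
K = 0.361 ft/d × 0.3048 = 0.1100 m/d
Specific discharge q = 0.1100 × 0.01596 = 0.001756 m/d
Average linear velocity = 0.001756 / 0.37 = 0.004746 m/d

0.00475 m/d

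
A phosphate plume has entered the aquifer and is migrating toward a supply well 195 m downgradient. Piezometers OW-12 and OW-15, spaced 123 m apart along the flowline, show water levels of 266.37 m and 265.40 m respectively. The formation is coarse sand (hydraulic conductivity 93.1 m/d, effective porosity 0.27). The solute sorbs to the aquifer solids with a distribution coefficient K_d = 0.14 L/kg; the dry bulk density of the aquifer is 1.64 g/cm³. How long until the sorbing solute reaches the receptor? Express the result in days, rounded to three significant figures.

Hydraulic gradient i = (266.37 − 265.40) / 123 = 0.97 / 123 = 0.007886
Specific discharge q = 93.1 × 0.007886 = 0.7342 m/d
v_s = q/n_e = 0.7342/0.27 = 2.719 m/d
Retardation R = 1 + ρ_b·K_d/n = 1 + 1.64×0.14/0.27 = 1.850
Contaminant velocity v_c = v/R = 2.719/1.850 = 1.470 m/d
t = L/v_c = 195/1.470 = 132.7 d

133 days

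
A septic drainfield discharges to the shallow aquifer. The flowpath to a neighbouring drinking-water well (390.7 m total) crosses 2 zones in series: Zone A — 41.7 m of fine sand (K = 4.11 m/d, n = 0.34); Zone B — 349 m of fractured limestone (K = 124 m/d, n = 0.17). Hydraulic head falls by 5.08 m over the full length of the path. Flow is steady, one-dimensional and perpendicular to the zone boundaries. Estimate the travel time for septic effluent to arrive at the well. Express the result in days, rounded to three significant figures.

Continuity: the same q passes through each zone, so ΔH = q·Σ(L_j/K_j) — the zones act as resistances in series.
Σ(L/K) = 41.7/4.11 + 349/124 = 10.15 + 2.815 = 12.96 d
q = ΔH / Σ(L/K) = 5.08 / 12.96 = 0.3920 m/d (same in every zone)
Zone A: v = q/n = 0.3920/0.34 = 1.153 m/d → t_A = 41.7/1.153 = 36.17 d
Zone B: v = q/n = 0.3920/0.17 = 2.306 m/d → t_B = 349/2.306 = 151.4 d
Total t = 36.17 + 151.4 = 187.5 d

188 days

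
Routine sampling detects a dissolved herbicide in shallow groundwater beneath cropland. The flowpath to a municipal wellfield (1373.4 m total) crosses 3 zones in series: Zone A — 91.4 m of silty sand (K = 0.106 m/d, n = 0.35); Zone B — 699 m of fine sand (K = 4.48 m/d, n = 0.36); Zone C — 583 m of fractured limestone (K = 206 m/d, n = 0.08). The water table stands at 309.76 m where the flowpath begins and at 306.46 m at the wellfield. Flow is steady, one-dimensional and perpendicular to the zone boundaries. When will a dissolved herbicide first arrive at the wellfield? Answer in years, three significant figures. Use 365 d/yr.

280 years

Total head drop ΔH = 309.76 − 306.46 = 3.30 m
Continuity: the same q passes through each zone, so ΔH = q·Σ(L_j/K_j) — the zones act as resistances in series.
Σ(L/K) = 91.4/0.106 + 699/4.48 + 583/206 = 862.3 + 156.0 + 2.830 = 1021 d
q = ΔH / Σ(L/K) = 3.30 / 1021 = 0.003232 m/d (same in every zone)
Zone A: v = q/n = 0.003232/0.35 = 0.009234 m/d → t_A = 91.4/0.009234 = 9899 d
Zone B: v = q/n = 0.003232/0.36 = 0.008977 m/d → t_B = 699/0.008977 = 77870 d
Zone C: v = q/n = 0.003232/0.08 = 0.04040 m/d → t_C = 583/0.04040 = 14430 d
Total t = 9899 + 77870 + 14430 = 102200 d
   = 102200 / 365 = 280 yr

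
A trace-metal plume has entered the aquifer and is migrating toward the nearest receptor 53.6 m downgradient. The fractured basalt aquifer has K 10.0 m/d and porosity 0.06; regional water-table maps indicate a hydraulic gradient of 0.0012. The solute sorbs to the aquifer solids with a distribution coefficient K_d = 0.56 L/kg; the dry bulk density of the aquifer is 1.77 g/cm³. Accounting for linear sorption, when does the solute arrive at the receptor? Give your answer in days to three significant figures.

Darcy flux q = K·i = 10.0 × 0.0012 = 0.01200 m/d
Seepage velocity v = q / n = 0.01200 / 0.06 = 0.2000 m/d
Retardation R = 1 + ρ_b·K_d/n = 1 + 1.77×0.56/0.06 = 17.52
Contaminant velocity v_c = v/R = 0.2000/17.52 = 0.01142 m/d
t = L/v_c = 53.6/0.01142 = 4695 d

4700 days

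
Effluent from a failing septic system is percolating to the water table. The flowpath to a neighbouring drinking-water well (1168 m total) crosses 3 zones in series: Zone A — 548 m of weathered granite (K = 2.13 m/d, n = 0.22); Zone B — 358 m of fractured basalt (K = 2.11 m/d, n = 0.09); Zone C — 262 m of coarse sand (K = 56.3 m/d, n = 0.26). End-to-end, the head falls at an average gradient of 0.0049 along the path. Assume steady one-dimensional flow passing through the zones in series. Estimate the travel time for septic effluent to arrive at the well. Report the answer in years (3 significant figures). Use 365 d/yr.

Continuity: the same q passes through each zone, so ΔH = q·Σ(L_j/K_j) — the zones act as resistances in series.
Σ(L/K) = 548/2.13 + 358/2.11 + 262/56.3 = 257.3 + 169.7 + 4.654 = 431.6 d
K_eq = L_total / Σ(L/K) = 1168 / 431.6 = 2.706 m/d
q = K_eq · i = 2.706 × 0.0049 = 0.01326 m/d (same in every zone)
Zone A: v = q/n = 0.01326/0.22 = 0.06027 m/d → t_A = 548/0.06027 = 9092 d
Zone B: v = q/n = 0.01326/0.09 = 0.1473 m/d → t_B = 358/0.1473 = 2430 d
Zone C: v = q/n = 0.01326/0.26 = 0.05100 m/d → t_C = 262/0.05100 = 5137 d
Total t = 9092 + 2430 + 5137 = 16660 d
   = 16660 / 365 = 45.6 yr

45.6 years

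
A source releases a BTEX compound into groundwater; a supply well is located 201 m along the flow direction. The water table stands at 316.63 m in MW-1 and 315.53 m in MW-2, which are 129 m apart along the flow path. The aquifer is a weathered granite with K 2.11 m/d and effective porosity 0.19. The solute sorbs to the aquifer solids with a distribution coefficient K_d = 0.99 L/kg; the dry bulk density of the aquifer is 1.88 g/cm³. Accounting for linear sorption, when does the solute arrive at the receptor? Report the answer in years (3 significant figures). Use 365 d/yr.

Hydraulic gradient i = (316.63 − 315.53) / 129 = 1.10 / 129 = 0.008527
q = Ki = 2.11 × 0.008527 = 0.01799 m/d
Average linear velocity = 0.01799 / 0.19 = 0.09470 m/d
Retardation R = 1 + ρ_b·K_d/n = 1 + 1.88×0.99/0.19 = 10.80
Contaminant velocity v_c = v/R = 0.09470/10.80 = 0.008772 m/d
t = L/v_c = 201/0.008772 = 22910 d
   = 22910/365 = 62.8 yr

62.8 years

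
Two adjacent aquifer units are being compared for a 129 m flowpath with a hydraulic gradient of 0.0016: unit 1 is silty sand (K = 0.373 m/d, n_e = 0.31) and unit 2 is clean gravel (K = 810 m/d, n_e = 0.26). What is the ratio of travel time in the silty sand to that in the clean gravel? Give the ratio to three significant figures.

2590

Unit 1 (silty sand): v = 0.373×0.0016/0.31 = 0.001925 m/d, t = 129/0.001925 = 67010 d
Unit 2 (clean gravel): v = 810×0.0016/0.26 = 4.985 m/d, t = 129/4.985 = 25.88 d
t(silty sand) / t(clean gravel) = 67010/25.88 = 2590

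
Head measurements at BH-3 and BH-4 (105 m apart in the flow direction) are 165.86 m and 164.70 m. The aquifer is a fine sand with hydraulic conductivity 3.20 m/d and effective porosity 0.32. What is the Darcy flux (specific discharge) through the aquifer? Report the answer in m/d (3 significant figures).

0.0354 m/d

Hydraulic gradient i = (165.86 − 164.70) / 105 = 1.16 / 105 = 0.01105
Darcy flux q = K·i = 3.20 × 0.01105 = 0.03535 m/d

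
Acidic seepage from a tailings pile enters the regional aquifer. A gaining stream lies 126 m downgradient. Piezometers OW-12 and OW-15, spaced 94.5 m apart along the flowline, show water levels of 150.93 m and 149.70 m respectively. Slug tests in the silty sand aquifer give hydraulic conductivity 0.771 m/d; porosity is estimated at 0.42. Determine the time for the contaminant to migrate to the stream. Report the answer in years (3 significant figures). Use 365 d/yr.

Hydraulic gradient i = (150.93 − 149.70) / 94.5 = 1.23 / 94.5 = 0.01302
q = Ki = 0.771 × 0.01302 = 0.01004 m/d
v_s = q/n_e = 0.01004/0.42 = 0.02389 m/d
t = L / v = 126 / 0.02389 = 5273 d
   = 5273 / 365 = 14.4 yr

14.4 years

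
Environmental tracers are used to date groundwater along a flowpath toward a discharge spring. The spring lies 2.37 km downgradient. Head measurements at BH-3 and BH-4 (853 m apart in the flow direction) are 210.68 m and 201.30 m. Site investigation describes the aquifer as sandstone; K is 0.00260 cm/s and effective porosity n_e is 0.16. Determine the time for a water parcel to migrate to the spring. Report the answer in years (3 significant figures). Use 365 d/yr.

Hydraulic gradient i = (210.68 − 201.30) / 853 = 9.38 / 853 = 0.01100
K = 0.00260 cm/s × 864 = 2.246 m/d
Darcy flux q = K·i = 2.246 × 0.01100 = 0.02470 m/d
v = Ki/n = 2.246·0.01100/0.16 = 0.1544 m/d
L = 2.37 km = 2370 m
t = L / v = 2370 / 0.1544 = 15350 d
   = 15350 / 365 = 42.1 yr

42.1 years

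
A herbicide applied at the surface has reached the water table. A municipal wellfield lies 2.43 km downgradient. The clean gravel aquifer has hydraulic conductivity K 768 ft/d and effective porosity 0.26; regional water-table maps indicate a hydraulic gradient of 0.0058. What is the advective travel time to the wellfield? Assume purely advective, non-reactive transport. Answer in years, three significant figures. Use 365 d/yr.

1.27 years

K = 768 ft/d × 0.3048 = 234.1 m/d
Specific discharge q = 234.1 × 0.0058 = 1.358 m/d
v_s = q/n_e = 1.358/0.26 = 5.222 m/d
L = 2.43 km = 2430 m
t = L / v = 2430 / 5.222 = 465.3 d
   = 465.3 / 365 = 1.27 yr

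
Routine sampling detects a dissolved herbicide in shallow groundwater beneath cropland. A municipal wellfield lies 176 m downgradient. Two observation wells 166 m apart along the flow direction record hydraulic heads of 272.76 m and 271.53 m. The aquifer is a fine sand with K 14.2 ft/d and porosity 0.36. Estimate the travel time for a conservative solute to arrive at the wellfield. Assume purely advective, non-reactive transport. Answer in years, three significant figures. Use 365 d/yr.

Hydraulic gradient i = (272.76 − 271.53) / 166 = 1.23 / 166 = 0.007410
K = 14.2 ft/d × 0.3048 = 4.328 m/d
Specific discharge q = 4.328 × 0.007410 = 0.03207 m/d
v_s = q/n_e = 0.03207/0.36 = 0.08908 m/d
t = L / v = 176 / 0.08908 = 1976 d
   = 1976 / 365 = 5.41 yr

5.41 years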